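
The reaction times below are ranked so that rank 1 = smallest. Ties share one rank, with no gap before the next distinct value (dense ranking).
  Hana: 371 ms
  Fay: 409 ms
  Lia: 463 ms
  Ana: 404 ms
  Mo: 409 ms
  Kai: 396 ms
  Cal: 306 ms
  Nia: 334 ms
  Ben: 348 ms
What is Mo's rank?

7

Sorted (ascending): 306, 334, 348, 371, 396, 404, 409, 409, 463
The 2 values of 409 share dense rank 7.
Remaining distinct values take the next consecutive integers.
Mo has value 409 ms → rank 7.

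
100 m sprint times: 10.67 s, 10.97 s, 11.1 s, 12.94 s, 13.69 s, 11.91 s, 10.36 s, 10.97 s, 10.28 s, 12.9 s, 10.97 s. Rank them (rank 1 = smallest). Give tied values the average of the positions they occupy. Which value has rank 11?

13.69

Sorted (ascending): 10.28, 10.36, 10.67, 10.97, 10.97, 10.97, 11.1, 11.91, 12.9, 12.94, 13.69
The 3 values of 10.97 occupy positions 4–6 → average rank 5.
Rank 11 → value 13.69.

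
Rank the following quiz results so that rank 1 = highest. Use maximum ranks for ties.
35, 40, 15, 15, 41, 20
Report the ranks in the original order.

Sorted (descending): 41, 40, 35, 20, 15, 15
The 2 values of 15 occupy positions 5–6 → each gets rank 6.

3, 2, 6, 6, 1, 4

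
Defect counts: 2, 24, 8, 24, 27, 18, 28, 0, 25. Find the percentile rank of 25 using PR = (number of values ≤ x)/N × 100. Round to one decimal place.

77.8

N = 9.
Strictly below 25: 6. Equal to 25: 1.
PR = 7/9 × 100 = 77.8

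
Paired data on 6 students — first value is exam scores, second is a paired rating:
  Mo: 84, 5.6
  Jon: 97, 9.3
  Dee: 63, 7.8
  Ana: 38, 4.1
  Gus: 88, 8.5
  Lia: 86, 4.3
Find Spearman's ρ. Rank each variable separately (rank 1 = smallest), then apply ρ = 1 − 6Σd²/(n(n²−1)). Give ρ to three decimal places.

Ranks of variable 1: 3, 6, 2, 1, 5, 4
Ranks of variable 2: 3, 6, 4, 1, 5, 2
d = r₁ − r₂: 0, 0, -2, 0, 0, 2
d²: 0, 0, 4, 0, 0, 4; Σd² = 8
ρ = 1 − 6·8/(6·35) = 1 − 48/210 = 0.771

0.771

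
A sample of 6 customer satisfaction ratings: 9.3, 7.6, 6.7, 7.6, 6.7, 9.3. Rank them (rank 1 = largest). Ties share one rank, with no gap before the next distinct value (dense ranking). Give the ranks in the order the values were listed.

Sorted (descending): 9.3, 9.3, 7.6, 7.6, 6.7, 6.7
The 2 values of 9.3 share dense rank 1.
The 2 values of 7.6 share dense rank 2.
The 2 values of 6.7 share dense rank 3.

1, 2, 3, 2, 3, 1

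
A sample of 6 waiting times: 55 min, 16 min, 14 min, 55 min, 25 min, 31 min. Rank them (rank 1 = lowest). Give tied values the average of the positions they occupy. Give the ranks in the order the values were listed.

Sorted (ascending): 14, 16, 25, 31, 55, 55
The 2 values of 55 occupy positions 5–6 → average rank (5+6)/2 = 5.5.

5.5, 2, 1, 5.5, 3, 4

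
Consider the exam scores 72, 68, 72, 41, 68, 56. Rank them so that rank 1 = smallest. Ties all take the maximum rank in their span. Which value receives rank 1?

Sorted (ascending): 41, 56, 68, 68, 72, 72
The 2 values of 68 occupy positions 3–4 → each gets rank 4.
The 2 values of 72 occupy positions 5–6 → each gets rank 6.
Rank 1 → value 41.

41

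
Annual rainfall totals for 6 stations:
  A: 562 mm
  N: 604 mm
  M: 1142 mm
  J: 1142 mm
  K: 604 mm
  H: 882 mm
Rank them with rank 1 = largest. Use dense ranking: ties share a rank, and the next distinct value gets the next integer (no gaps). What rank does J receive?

1

Sorted (descending): 1142, 1142, 882, 604, 604, 562
The 2 values of 1142 share dense rank 1.
The 2 values of 604 share dense rank 3.
Remaining distinct values take the next consecutive integers.
J has value 1142 mm → rank 1.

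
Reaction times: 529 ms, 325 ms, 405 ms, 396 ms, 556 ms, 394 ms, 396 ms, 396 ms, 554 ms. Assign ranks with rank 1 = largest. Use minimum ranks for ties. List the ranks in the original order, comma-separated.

3, 9, 4, 5, 1, 8, 5, 5, 2

Sorted (descending): 556, 554, 529, 405, 396, 396, 396, 394, 325
The 3 values of 396 occupy positions 5–7 → each gets rank 5.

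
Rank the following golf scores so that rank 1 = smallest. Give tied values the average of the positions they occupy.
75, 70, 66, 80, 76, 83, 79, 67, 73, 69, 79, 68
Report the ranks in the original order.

7, 5, 1, 11, 8, 12, 9.5, 2, 6, 4, 9.5, 3

Sorted (ascending): 66, 67, 68, 69, 70, 73, 75, 76, 79, 79, 80, 83
The 2 values of 79 occupy positions 9–10 → average rank (9+10)/2 = 9.5.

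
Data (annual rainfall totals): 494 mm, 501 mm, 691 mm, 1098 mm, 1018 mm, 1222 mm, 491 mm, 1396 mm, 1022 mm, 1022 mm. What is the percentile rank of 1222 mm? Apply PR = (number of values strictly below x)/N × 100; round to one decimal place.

80.0

N = 10.
Strictly below 1222: 8. Equal to 1222: 1.
PR = 8/10 × 100 = 80.0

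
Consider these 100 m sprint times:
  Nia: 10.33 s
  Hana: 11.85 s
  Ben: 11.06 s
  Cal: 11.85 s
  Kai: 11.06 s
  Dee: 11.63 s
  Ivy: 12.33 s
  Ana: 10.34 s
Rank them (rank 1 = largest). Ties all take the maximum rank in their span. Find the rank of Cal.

Sorted (descending): 12.33, 11.85, 11.85, 11.63, 11.06, 11.06, 10.34, 10.33
The 2 values of 11.85 occupy positions 2–3 → each gets rank 3.
The 2 values of 11.06 occupy positions 5–6 → each gets rank 6.
Cal has value 11.85 s → rank 3.

3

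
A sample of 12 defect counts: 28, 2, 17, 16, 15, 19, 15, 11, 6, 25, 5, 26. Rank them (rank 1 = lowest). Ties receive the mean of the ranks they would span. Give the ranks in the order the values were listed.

12, 1, 8, 7, 5.5, 9, 5.5, 4, 3, 10, 2, 11

Sorted (ascending): 2, 5, 6, 11, 15, 15, 16, 17, 19, 25, 26, 28
The 2 values of 15 occupy positions 5–6 → average rank (5+6)/2 = 5.5.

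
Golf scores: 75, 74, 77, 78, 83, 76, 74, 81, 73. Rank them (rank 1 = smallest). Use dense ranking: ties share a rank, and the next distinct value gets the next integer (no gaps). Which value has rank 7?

Sorted (ascending): 73, 74, 74, 75, 76, 77, 78, 81, 83
The 2 values of 74 share dense rank 2.
Remaining distinct values take the next consecutive integers.
Rank 7 → value 81.

81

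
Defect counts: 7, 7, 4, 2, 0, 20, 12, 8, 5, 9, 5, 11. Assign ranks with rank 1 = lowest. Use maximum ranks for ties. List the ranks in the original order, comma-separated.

7, 7, 3, 2, 1, 12, 11, 8, 5, 9, 5, 10

Sorted (ascending): 0, 2, 4, 5, 5, 7, 7, 8, 9, 11, 12, 20
The 2 values of 5 occupy positions 4–5 → each gets rank 5.
The 2 values of 7 occupy positions 6–7 → each gets rank 7.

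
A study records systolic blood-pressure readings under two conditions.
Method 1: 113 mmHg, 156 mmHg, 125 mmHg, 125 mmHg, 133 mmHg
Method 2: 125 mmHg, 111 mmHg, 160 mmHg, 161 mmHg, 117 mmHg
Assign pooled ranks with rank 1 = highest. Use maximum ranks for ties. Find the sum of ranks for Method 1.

30

Sorted (descending): 161, 160, 156, 133, 125, 125, 125, 117, 113, 111
The 3 values of 125 occupy positions 5–7 → each gets rank 7.
Method 1 values → pooled ranks: 113→9, 156→3, 125→7, 125→7, 133→4
Rank sum = 9 + 3 + 7 + 7 + 4 = 30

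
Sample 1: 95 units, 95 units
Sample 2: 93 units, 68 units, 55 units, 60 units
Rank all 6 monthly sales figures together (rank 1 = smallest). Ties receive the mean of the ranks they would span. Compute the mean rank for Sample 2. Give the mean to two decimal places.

2.50

Sorted (ascending): 55, 60, 68, 93, 95, 95
The 2 values of 95 occupy positions 5–6 → average rank (5+6)/2 = 5.5.
Sample 2 values → pooled ranks: 93→4, 68→3, 55→1, 60→2
Mean rank = (4 + 3 + 1 + 2) / 4 = 2.50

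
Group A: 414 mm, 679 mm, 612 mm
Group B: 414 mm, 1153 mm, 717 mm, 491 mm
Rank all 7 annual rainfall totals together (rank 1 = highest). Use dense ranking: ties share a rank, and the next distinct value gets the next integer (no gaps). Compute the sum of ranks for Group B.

Sorted (descending): 1153, 717, 679, 612, 491, 414, 414
The 2 values of 414 share dense rank 6.
Remaining distinct values take the next consecutive integers.
Group B values → pooled ranks: 414→6, 1153→1, 717→2, 491→5
Rank sum = 6 + 1 + 2 + 5 = 14

14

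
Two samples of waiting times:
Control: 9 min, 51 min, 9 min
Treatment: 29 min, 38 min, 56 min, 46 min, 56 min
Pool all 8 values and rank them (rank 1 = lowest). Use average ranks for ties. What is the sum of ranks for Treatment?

27

Sorted (ascending): 9, 9, 29, 38, 46, 51, 56, 56
The 2 values of 9 occupy positions 1–2 → average rank (1+2)/2 = 1.5.
The 2 values of 56 occupy positions 7–8 → average rank (7+8)/2 = 7.5.
Treatment values → pooled ranks: 29→3, 38→4, 56→7.5, 46→5, 56→7.5
Rank sum = 3 + 4 + 7.5 + 5 + 7.5 = 27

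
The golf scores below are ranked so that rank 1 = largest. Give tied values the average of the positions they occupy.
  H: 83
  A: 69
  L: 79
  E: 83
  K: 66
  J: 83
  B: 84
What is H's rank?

Sorted (descending): 84, 83, 83, 83, 79, 69, 66
The 3 values of 83 occupy positions 2–4 → average rank 3.
H has value 83 → rank 3.

3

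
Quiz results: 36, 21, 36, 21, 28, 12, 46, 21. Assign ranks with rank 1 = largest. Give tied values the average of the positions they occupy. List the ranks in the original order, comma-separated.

2.5, 6, 2.5, 6, 4, 8, 1, 6

Sorted (descending): 46, 36, 36, 28, 21, 21, 21, 12
The 2 values of 36 occupy positions 2–3 → average rank (2+3)/2 = 2.5.
The 3 values of 21 occupy positions 5–7 → average rank 6.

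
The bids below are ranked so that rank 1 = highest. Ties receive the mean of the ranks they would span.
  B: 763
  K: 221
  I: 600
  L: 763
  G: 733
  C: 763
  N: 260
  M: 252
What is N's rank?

6

Sorted (descending): 763, 763, 763, 733, 600, 260, 252, 221
The 3 values of 763 occupy positions 1–3 → average rank 2.
N has value 260 → rank 6.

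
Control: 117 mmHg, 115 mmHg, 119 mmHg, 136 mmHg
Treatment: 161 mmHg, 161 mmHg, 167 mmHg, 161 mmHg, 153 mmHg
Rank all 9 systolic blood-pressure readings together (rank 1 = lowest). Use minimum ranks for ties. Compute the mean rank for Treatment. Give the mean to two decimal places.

6.40

Sorted (ascending): 115, 117, 119, 136, 153, 161, 161, 161, 167
The 3 values of 161 occupy positions 6–8 → each gets rank 6.
Treatment values → pooled ranks: 161→6, 161→6, 167→9, 161→6, 153→5
Mean rank = (6 + 6 + 9 + 6 + 5) / 5 = 6.40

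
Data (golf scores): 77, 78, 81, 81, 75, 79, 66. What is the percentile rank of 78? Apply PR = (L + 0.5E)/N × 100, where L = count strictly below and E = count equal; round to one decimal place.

N = 7.
Strictly below 78: 3. Equal to 78: 1.
PR = (3 + 0.5·1)/7 × 100 = 50.0

50.0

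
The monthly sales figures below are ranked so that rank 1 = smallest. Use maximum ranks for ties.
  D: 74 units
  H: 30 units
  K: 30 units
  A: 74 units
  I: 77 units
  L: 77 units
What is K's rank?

2

Sorted (ascending): 30, 30, 74, 74, 77, 77
The 2 values of 30 occupy positions 1–2 → each gets rank 2.
The 2 values of 74 occupy positions 3–4 → each gets rank 4.
The 2 values of 77 occupy positions 5–6 → each gets rank 6.
K has value 30 units → rank 2.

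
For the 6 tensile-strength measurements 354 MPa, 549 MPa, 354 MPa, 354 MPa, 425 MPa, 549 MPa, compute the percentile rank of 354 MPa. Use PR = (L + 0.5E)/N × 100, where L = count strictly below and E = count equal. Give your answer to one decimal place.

25.0

N = 6.
Strictly below 354: 0. Equal to 354: 3.
PR = (0 + 0.5·3)/6 × 100 = 25.0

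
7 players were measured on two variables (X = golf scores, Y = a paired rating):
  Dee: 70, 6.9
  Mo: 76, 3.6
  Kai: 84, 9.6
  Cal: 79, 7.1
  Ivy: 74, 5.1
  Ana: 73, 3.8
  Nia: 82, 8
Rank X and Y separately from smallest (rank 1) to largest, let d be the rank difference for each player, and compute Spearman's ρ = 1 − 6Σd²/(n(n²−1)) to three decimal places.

0.679

Ranks of variable 1: 1, 4, 7, 5, 3, 2, 6
Ranks of variable 2: 4, 1, 7, 5, 3, 2, 6
d = r₁ − r₂: -3, 3, 0, 0, 0, 0, 0
d²: 9, 9, 0, 0, 0, 0, 0; Σd² = 18
ρ = 1 − 6·18/(7·48) = 1 − 108/336 = 0.679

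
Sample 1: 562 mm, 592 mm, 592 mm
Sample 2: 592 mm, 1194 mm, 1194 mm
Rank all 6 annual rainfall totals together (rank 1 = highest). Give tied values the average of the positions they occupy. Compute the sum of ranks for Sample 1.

Sorted (descending): 1194, 1194, 592, 592, 592, 562
The 2 values of 1194 occupy positions 1–2 → average rank (1+2)/2 = 1.5.
The 3 values of 592 occupy positions 3–5 → average rank 4.
Sample 1 values → pooled ranks: 562→6, 592→4, 592→4
Rank sum = 6 + 4 + 4 = 14

14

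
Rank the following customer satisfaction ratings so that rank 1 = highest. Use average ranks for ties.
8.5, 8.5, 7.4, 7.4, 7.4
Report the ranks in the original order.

1.5, 1.5, 4, 4, 4

Sorted (descending): 8.5, 8.5, 7.4, 7.4, 7.4
The 2 values of 8.5 occupy positions 1–2 → average rank (1+2)/2 = 1.5.
The 3 values of 7.4 occupy positions 3–5 → average rank 4.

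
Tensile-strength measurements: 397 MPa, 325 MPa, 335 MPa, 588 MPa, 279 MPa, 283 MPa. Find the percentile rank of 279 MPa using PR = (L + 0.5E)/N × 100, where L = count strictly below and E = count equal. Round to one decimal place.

8.3

N = 6.
Strictly below 279: 0. Equal to 279: 1.
PR = (0 + 0.5·1)/6 × 100 = 8.3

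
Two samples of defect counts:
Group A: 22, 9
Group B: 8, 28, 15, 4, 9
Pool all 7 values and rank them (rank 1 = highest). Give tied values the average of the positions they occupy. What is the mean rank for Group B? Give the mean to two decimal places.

Sorted (descending): 28, 22, 15, 9, 9, 8, 4
The 2 values of 9 occupy positions 4–5 → average rank (4+5)/2 = 4.5.
Group B values → pooled ranks: 8→6, 28→1, 15→3, 4→7, 9→4.5
Mean rank = (6 + 1 + 3 + 7 + 4.5) / 5 = 4.30

4.30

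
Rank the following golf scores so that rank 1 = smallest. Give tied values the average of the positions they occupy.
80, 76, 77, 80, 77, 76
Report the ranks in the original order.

5.5, 1.5, 3.5, 5.5, 3.5, 1.5

Sorted (ascending): 76, 76, 77, 77, 80, 80
The 2 values of 76 occupy positions 1–2 → average rank (1+2)/2 = 1.5.
The 2 values of 77 occupy positions 3–4 → average rank (3+4)/2 = 3.5.
The 2 values of 80 occupy positions 5–6 → average rank (5+6)/2 = 5.5.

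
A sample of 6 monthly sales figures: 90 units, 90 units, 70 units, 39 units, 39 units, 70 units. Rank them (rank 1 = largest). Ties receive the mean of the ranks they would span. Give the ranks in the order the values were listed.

Sorted (descending): 90, 90, 70, 70, 39, 39
The 2 values of 90 occupy positions 1–2 → average rank (1+2)/2 = 1.5.
The 2 values of 70 occupy positions 3–4 → average rank (3+4)/2 = 3.5.
The 2 values of 39 occupy positions 5–6 → average rank (5+6)/2 = 5.5.

1.5, 1.5, 3.5, 5.5, 5.5, 3.5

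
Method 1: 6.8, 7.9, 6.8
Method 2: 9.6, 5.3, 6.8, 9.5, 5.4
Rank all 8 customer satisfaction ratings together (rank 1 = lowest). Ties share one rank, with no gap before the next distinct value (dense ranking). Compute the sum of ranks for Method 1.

Sorted (ascending): 5.3, 5.4, 6.8, 6.8, 6.8, 7.9, 9.5, 9.6
The 3 values of 6.8 share dense rank 3.
Remaining distinct values take the next consecutive integers.
Method 1 values → pooled ranks: 6.8→3, 7.9→4, 6.8→3
Rank sum = 3 + 4 + 3 = 10

10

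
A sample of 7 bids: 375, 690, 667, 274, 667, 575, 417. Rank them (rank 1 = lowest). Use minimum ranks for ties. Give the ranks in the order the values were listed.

Sorted (ascending): 274, 375, 417, 575, 667, 667, 690
The 2 values of 667 occupy positions 5–6 → each gets rank 5.

2, 7, 5, 1, 5, 4, 3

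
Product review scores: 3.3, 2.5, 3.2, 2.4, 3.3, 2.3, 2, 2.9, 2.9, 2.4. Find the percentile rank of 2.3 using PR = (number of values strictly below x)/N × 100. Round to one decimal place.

N = 10.
Strictly below 2.3: 1. Equal to 2.3: 1.
PR = 1/10 × 100 = 10.0

10.0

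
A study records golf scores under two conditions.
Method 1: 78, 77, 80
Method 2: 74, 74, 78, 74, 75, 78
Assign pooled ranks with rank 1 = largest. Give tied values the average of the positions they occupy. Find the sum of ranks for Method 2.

Sorted (descending): 80, 78, 78, 78, 77, 75, 74, 74, 74
The 3 values of 78 occupy positions 2–4 → average rank 3.
The 3 values of 74 occupy positions 7–9 → average rank 8.
Method 2 values → pooled ranks: 74→8, 74→8, 78→3, 74→8, 75→6, 78→3
Rank sum = 8 + 8 + 3 + 8 + 6 + 3 = 36

36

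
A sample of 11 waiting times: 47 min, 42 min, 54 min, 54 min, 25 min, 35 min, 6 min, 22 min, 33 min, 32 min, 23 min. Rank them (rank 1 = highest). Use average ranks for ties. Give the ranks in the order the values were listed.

Sorted (descending): 54, 54, 47, 42, 35, 33, 32, 25, 23, 22, 6
The 2 values of 54 occupy positions 1–2 → average rank (1+2)/2 = 1.5.

3, 4, 1.5, 1.5, 8, 5, 11, 10, 6, 7, 9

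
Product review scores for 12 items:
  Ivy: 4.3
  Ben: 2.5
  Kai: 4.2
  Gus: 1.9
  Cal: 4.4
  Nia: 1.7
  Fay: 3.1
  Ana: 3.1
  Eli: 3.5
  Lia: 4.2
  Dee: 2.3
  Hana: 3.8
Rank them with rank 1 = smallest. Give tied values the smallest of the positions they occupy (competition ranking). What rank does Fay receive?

Sorted (ascending): 1.7, 1.9, 2.3, 2.5, 3.1, 3.1, 3.5, 3.8, 4.2, 4.2, 4.3, 4.4
The 2 values of 3.1 occupy positions 5–6 → each gets rank 5.
The 2 values of 4.2 occupy positions 9–10 → each gets rank 9.
Fay has value 3.1 → rank 5.

5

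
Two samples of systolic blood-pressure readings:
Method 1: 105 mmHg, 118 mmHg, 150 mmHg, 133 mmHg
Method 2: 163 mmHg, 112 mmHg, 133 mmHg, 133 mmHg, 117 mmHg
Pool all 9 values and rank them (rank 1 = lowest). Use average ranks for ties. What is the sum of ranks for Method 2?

26

Sorted (ascending): 105, 112, 117, 118, 133, 133, 133, 150, 163
The 3 values of 133 occupy positions 5–7 → average rank 6.
Method 2 values → pooled ranks: 163→9, 112→2, 133→6, 133→6, 117→3
Rank sum = 9 + 2 + 6 + 6 + 3 = 26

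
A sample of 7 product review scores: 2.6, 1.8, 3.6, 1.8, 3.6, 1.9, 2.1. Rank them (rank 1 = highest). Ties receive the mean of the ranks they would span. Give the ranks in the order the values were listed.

Sorted (descending): 3.6, 3.6, 2.6, 2.1, 1.9, 1.8, 1.8
The 2 values of 3.6 occupy positions 1–2 → average rank (1+2)/2 = 1.5.
The 2 values of 1.8 occupy positions 6–7 → average rank (6+7)/2 = 6.5.

3, 6.5, 1.5, 6.5, 1.5, 5, 4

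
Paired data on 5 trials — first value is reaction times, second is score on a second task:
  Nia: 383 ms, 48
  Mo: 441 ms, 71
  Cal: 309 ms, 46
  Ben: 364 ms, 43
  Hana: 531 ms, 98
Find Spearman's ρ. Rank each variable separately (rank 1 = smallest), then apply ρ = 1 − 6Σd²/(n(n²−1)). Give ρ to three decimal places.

Ranks of variable 1: 3, 4, 1, 2, 5
Ranks of variable 2: 3, 4, 2, 1, 5
d = r₁ − r₂: 0, 0, -1, 1, 0
d²: 0, 0, 1, 1, 0; Σd² = 2
ρ = 1 − 6·2/(5·24) = 1 − 12/120 = 0.900

0.900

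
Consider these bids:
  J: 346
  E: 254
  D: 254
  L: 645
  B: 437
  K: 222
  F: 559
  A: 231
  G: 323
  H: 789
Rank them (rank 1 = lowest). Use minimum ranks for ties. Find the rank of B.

7

Sorted (ascending): 222, 231, 254, 254, 323, 346, 437, 559, 645, 789
The 2 values of 254 occupy positions 3–4 → each gets rank 3.
B has value 437 → rank 7.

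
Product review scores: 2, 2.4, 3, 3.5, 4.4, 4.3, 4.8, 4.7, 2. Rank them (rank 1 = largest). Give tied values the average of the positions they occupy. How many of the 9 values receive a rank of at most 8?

Sorted (descending): 4.8, 4.7, 4.4, 4.3, 3.5, 3, 2.4, 2, 2
The 2 values of 2 occupy positions 8–9 → average rank (8+9)/2 = 8.5.
Ranks ≤ 8: {1, 2, 3, 4, 5, 6, 7} → 7 values.

7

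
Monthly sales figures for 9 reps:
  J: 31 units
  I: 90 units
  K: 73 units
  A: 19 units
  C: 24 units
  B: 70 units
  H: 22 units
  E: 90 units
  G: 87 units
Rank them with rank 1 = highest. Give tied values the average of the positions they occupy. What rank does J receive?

6

Sorted (descending): 90, 90, 87, 73, 70, 31, 24, 22, 19
The 2 values of 90 occupy positions 1–2 → average rank (1+2)/2 = 1.5.
J has value 31 units → rank 6.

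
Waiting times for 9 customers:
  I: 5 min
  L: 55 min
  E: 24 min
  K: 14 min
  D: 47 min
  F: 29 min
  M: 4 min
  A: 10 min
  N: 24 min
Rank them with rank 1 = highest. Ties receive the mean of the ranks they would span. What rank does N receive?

4.5

Sorted (descending): 55, 47, 29, 24, 24, 14, 10, 5, 4
The 2 values of 24 occupy positions 4–5 → average rank (4+5)/2 = 4.5.
N has value 24 min → rank 4.5.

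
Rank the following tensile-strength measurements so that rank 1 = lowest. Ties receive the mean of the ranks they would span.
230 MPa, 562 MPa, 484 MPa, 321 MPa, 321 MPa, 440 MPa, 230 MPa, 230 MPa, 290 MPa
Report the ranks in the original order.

2, 9, 8, 5.5, 5.5, 7, 2, 2, 4

Sorted (ascending): 230, 230, 230, 290, 321, 321, 440, 484, 562
The 3 values of 230 occupy positions 1–3 → average rank 2.
The 2 values of 321 occupy positions 5–6 → average rank (5+6)/2 = 5.5.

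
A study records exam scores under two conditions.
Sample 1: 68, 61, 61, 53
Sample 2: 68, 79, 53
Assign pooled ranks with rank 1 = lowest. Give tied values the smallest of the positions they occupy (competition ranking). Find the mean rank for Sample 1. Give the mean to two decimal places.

Sorted (ascending): 53, 53, 61, 61, 68, 68, 79
The 2 values of 53 occupy positions 1–2 → each gets rank 1.
The 2 values of 61 occupy positions 3–4 → each gets rank 3.
The 2 values of 68 occupy positions 5–6 → each gets rank 5.
Sample 1 values → pooled ranks: 68→5, 61→3, 61→3, 53→1
Mean rank = (5 + 3 + 3 + 1) / 4 = 3.00

3.00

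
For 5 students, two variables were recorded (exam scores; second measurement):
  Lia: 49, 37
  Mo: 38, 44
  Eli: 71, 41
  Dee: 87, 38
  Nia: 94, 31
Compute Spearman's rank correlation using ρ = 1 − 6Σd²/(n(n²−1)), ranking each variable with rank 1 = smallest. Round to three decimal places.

Ranks of variable 1: 2, 1, 3, 4, 5
Ranks of variable 2: 2, 5, 4, 3, 1
d = r₁ − r₂: 0, -4, -1, 1, 4
d²: 0, 16, 1, 1, 16; Σd² = 34
ρ = 1 − 6·34/(5·24) = 1 − 204/120 = -0.700

-0.700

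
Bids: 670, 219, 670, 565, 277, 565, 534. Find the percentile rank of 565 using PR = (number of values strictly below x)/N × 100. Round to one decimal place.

N = 7.
Strictly below 565: 3. Equal to 565: 2.
PR = 3/7 × 100 = 42.9

42.9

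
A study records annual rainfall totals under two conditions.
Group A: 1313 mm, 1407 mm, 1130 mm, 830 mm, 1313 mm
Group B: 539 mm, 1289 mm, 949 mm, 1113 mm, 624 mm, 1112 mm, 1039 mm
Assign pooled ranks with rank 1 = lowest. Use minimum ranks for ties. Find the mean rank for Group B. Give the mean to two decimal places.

4.86

Sorted (ascending): 539, 624, 830, 949, 1039, 1112, 1113, 1130, 1289, 1313, 1313, 1407
The 2 values of 1313 occupy positions 10–11 → each gets rank 10.
Group B values → pooled ranks: 539→1, 1289→9, 949→4, 1113→7, 624→2, 1112→6, 1039→5
Mean rank = (1 + 9 + 4 + 7 + 2 + 6 + 5) / 7 = 4.86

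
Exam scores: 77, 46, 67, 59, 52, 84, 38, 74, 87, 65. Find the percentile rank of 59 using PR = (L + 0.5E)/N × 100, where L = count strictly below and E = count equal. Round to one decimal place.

35.0

N = 10.
Strictly below 59: 3. Equal to 59: 1.
PR = (3 + 0.5·1)/10 × 100 = 35.0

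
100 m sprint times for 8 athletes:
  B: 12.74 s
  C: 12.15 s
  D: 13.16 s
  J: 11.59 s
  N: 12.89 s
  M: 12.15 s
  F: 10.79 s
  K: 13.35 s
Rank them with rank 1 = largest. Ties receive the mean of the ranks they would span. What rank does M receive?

Sorted (descending): 13.35, 13.16, 12.89, 12.74, 12.15, 12.15, 11.59, 10.79
The 2 values of 12.15 occupy positions 5–6 → average rank (5+6)/2 = 5.5.
M has value 12.15 s → rank 5.5.

5.5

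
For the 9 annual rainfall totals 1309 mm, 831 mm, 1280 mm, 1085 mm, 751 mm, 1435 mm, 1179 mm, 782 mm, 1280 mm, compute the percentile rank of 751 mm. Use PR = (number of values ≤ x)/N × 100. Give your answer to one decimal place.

N = 9.
Strictly below 751: 0. Equal to 751: 1.
PR = 1/9 × 100 = 11.1

11.1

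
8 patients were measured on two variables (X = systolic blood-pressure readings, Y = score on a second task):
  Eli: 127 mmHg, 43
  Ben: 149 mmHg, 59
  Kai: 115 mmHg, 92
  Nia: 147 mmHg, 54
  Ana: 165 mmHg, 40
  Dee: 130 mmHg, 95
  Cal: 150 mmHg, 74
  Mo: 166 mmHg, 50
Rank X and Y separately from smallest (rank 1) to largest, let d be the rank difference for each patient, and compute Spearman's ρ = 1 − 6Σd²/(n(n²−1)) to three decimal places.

Ranks of variable 1: 2, 5, 1, 4, 7, 3, 6, 8
Ranks of variable 2: 2, 5, 7, 4, 1, 8, 6, 3
d = r₁ − r₂: 0, 0, -6, 0, 6, -5, 0, 5
d²: 0, 0, 36, 0, 36, 25, 0, 25; Σd² = 122
ρ = 1 − 6·122/(8·63) = 1 − 732/504 = -0.452

-0.452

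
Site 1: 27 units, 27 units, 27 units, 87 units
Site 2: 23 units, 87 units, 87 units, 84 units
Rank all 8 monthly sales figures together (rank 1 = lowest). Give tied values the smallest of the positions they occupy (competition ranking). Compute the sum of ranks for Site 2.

Sorted (ascending): 23, 27, 27, 27, 84, 87, 87, 87
The 3 values of 27 occupy positions 2–4 → each gets rank 2.
The 3 values of 87 occupy positions 6–8 → each gets rank 6.
Site 2 values → pooled ranks: 23→1, 87→6, 87→6, 84→5
Rank sum = 1 + 6 + 6 + 5 = 18

18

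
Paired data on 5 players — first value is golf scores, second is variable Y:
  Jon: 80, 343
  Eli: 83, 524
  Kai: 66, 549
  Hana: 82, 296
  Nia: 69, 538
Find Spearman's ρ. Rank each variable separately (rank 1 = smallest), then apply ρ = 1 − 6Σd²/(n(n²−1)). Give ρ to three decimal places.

Ranks of variable 1: 3, 5, 1, 4, 2
Ranks of variable 2: 2, 3, 5, 1, 4
d = r₁ − r₂: 1, 2, -4, 3, -2
d²: 1, 4, 16, 9, 4; Σd² = 34
ρ = 1 − 6·34/(5·24) = 1 − 204/120 = -0.700

-0.700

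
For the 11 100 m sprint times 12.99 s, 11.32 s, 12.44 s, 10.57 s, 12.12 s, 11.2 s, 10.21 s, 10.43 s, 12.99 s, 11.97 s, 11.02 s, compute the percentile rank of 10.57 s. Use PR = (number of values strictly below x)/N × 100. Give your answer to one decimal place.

18.2

N = 11.
Strictly below 10.57: 2. Equal to 10.57: 1.
PR = 2/11 × 100 = 18.2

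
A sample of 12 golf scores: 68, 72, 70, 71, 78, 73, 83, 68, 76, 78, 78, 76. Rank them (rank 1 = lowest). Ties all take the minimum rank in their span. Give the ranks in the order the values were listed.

1, 5, 3, 4, 9, 6, 12, 1, 7, 9, 9, 7

Sorted (ascending): 68, 68, 70, 71, 72, 73, 76, 76, 78, 78, 78, 83
The 2 values of 68 occupy positions 1–2 → each gets rank 1.
The 2 values of 76 occupy positions 7–8 → each gets rank 7.
The 3 values of 78 occupy positions 9–11 → each gets rank 9.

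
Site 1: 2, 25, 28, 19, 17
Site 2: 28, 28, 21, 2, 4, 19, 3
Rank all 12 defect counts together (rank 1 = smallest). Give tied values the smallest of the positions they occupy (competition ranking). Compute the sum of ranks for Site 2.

Sorted (ascending): 2, 2, 3, 4, 17, 19, 19, 21, 25, 28, 28, 28
The 2 values of 2 occupy positions 1–2 → each gets rank 1.
The 2 values of 19 occupy positions 6–7 → each gets rank 6.
The 3 values of 28 occupy positions 10–12 → each gets rank 10.
Site 2 values → pooled ranks: 28→10, 28→10, 21→8, 2→1, 4→4, 19→6, 3→3
Rank sum = 10 + 10 + 8 + 1 + 4 + 6 + 3 = 42

42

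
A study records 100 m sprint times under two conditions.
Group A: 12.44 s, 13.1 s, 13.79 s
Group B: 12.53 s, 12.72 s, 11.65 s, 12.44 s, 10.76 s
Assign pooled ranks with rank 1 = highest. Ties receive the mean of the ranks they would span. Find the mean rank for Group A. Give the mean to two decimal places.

2.83

Sorted (descending): 13.79, 13.1, 12.72, 12.53, 12.44, 12.44, 11.65, 10.76
The 2 values of 12.44 occupy positions 5–6 → average rank (5+6)/2 = 5.5.
Group A values → pooled ranks: 12.44→5.5, 13.1→2, 13.79→1
Mean rank = (5.5 + 2 + 1) / 3 = 2.83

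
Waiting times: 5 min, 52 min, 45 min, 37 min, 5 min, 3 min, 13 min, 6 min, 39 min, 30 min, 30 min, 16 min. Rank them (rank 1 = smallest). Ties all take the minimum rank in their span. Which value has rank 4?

Sorted (ascending): 3, 5, 5, 6, 13, 16, 30, 30, 37, 39, 45, 52
The 2 values of 5 occupy positions 2–3 → each gets rank 2.
The 2 values of 30 occupy positions 7–8 → each gets rank 7.
Rank 4 → value 6.

6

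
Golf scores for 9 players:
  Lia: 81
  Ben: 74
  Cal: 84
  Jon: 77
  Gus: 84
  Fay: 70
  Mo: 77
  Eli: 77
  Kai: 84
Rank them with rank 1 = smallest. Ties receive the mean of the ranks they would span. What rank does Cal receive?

8

Sorted (ascending): 70, 74, 77, 77, 77, 81, 84, 84, 84
The 3 values of 77 occupy positions 3–5 → average rank 4.
The 3 values of 84 occupy positions 7–9 → average rank 8.
Cal has value 84 → rank 8.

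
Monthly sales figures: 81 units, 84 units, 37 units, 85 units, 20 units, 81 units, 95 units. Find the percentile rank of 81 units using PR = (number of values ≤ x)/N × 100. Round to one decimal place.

57.1

N = 7.
Strictly below 81: 2. Equal to 81: 2.
PR = 4/7 × 100 = 57.1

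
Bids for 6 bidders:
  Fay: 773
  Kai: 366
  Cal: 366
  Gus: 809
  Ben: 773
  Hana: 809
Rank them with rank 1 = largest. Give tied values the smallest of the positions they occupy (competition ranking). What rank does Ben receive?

Sorted (descending): 809, 809, 773, 773, 366, 366
The 2 values of 809 occupy positions 1–2 → each gets rank 1.
The 2 values of 773 occupy positions 3–4 → each gets rank 3.
The 2 values of 366 occupy positions 5–6 → each gets rank 5.
Ben has value 773 → rank 3.

3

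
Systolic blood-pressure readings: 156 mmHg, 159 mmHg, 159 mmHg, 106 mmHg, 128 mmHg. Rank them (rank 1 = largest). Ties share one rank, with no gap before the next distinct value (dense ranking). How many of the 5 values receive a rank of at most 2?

Sorted (descending): 159, 159, 156, 128, 106
The 2 values of 159 share dense rank 1.
Remaining distinct values take the next consecutive integers.
Ranks ≤ 2: {1, 1, 2} → 3 values.

3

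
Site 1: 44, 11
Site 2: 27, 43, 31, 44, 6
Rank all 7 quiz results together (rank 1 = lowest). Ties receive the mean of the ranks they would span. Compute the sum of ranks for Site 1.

8.5

Sorted (ascending): 6, 11, 27, 31, 43, 44, 44
The 2 values of 44 occupy positions 6–7 → average rank (6+7)/2 = 6.5.
Site 1 values → pooled ranks: 44→6.5, 11→2
Rank sum = 6.5 + 2 = 8.5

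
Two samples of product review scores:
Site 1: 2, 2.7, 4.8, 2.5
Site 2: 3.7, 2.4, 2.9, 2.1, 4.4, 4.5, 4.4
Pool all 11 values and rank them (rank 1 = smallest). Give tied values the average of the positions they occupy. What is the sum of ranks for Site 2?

45

Sorted (ascending): 2, 2.1, 2.4, 2.5, 2.7, 2.9, 3.7, 4.4, 4.4, 4.5, 4.8
The 2 values of 4.4 occupy positions 8–9 → average rank (8+9)/2 = 8.5.
Site 2 values → pooled ranks: 3.7→7, 2.4→3, 2.9→6, 2.1→2, 4.4→8.5, 4.5→10, 4.4→8.5
Rank sum = 7 + 3 + 6 + 2 + 8.5 + 10 + 8.5 = 45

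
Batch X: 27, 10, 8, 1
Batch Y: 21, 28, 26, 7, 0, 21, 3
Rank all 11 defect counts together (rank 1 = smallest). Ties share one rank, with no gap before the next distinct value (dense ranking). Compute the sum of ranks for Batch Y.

40

Sorted (ascending): 0, 1, 3, 7, 8, 10, 21, 21, 26, 27, 28
The 2 values of 21 share dense rank 7.
Remaining distinct values take the next consecutive integers.
Batch Y values → pooled ranks: 21→7, 28→10, 26→8, 7→4, 0→1, 21→7, 3→3
Rank sum = 7 + 10 + 8 + 4 + 1 + 7 + 3 = 40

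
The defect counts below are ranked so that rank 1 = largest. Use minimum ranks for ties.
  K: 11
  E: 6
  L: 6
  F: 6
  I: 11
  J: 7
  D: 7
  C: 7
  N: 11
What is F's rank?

Sorted (descending): 11, 11, 11, 7, 7, 7, 6, 6, 6
The 3 values of 11 occupy positions 1–3 → each gets rank 1.
The 3 values of 7 occupy positions 4–6 → each gets rank 4.
The 3 values of 6 occupy positions 7–9 → each gets rank 7.
F has value 6 → rank 7.

7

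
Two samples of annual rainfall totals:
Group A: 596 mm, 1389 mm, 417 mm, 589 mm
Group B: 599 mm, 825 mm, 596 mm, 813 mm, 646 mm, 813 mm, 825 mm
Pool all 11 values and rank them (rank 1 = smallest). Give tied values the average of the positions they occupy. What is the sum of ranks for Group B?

48.5

Sorted (ascending): 417, 589, 596, 596, 599, 646, 813, 813, 825, 825, 1389
The 2 values of 596 occupy positions 3–4 → average rank (3+4)/2 = 3.5.
The 2 values of 813 occupy positions 7–8 → average rank (7+8)/2 = 7.5.
The 2 values of 825 occupy positions 9–10 → average rank (9+10)/2 = 9.5.
Group B values → pooled ranks: 599→5, 825→9.5, 596→3.5, 813→7.5, 646→6, 813→7.5, 825→9.5
Rank sum = 5 + 9.5 + 3.5 + 7.5 + 6 + 7.5 + 9.5 = 48.5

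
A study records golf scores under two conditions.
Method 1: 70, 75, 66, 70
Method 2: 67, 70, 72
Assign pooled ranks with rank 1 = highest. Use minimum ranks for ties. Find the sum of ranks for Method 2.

Sorted (descending): 75, 72, 70, 70, 70, 67, 66
The 3 values of 70 occupy positions 3–5 → each gets rank 3.
Method 2 values → pooled ranks: 67→6, 70→3, 72→2
Rank sum = 6 + 3 + 2 = 11

11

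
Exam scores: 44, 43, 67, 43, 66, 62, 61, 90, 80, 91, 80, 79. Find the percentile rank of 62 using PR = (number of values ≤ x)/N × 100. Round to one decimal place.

41.7

N = 12.
Strictly below 62: 4. Equal to 62: 1.
PR = 5/12 × 100 = 41.7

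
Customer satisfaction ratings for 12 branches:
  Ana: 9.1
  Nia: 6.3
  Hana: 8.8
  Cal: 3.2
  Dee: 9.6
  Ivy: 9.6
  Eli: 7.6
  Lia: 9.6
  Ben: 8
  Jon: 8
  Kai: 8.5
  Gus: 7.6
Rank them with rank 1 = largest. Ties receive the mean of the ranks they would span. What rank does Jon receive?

7.5

Sorted (descending): 9.6, 9.6, 9.6, 9.1, 8.8, 8.5, 8, 8, 7.6, 7.6, 6.3, 3.2
The 3 values of 9.6 occupy positions 1–3 → average rank 2.
The 2 values of 8 occupy positions 7–8 → average rank (7+8)/2 = 7.5.
The 2 values of 7.6 occupy positions 9–10 → average rank (9+10)/2 = 9.5.
Jon has value 8 → rank 7.5.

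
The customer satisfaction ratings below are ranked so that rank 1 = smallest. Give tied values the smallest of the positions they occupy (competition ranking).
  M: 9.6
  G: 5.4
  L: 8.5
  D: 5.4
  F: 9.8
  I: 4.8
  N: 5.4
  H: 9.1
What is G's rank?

2

Sorted (ascending): 4.8, 5.4, 5.4, 5.4, 8.5, 9.1, 9.6, 9.8
The 3 values of 5.4 occupy positions 2–4 → each gets rank 2.
G has value 5.4 → rank 2.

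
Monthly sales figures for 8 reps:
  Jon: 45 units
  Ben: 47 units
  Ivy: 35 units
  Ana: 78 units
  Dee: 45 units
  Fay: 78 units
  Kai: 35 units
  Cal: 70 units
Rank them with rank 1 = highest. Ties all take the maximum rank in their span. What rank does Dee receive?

6

Sorted (descending): 78, 78, 70, 47, 45, 45, 35, 35
The 2 values of 78 occupy positions 1–2 → each gets rank 2.
The 2 values of 45 occupy positions 5–6 → each gets rank 6.
The 2 values of 35 occupy positions 7–8 → each gets rank 8.
Dee has value 45 units → rank 6.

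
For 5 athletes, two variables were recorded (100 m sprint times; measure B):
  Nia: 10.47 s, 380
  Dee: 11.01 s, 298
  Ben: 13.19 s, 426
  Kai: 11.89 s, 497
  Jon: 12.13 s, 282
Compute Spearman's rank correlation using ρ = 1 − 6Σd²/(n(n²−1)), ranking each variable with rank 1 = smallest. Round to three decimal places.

0.100

Ranks of variable 1: 1, 2, 5, 3, 4
Ranks of variable 2: 3, 2, 4, 5, 1
d = r₁ − r₂: -2, 0, 1, -2, 3
d²: 4, 0, 1, 4, 9; Σd² = 18
ρ = 1 − 6·18/(5·24) = 1 − 108/120 = 0.100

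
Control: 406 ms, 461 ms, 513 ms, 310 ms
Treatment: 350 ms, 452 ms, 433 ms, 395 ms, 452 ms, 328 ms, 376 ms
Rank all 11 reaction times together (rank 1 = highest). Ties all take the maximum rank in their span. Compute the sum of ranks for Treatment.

47

Sorted (descending): 513, 461, 452, 452, 433, 406, 395, 376, 350, 328, 310
The 2 values of 452 occupy positions 3–4 → each gets rank 4.
Treatment values → pooled ranks: 350→9, 452→4, 433→5, 395→7, 452→4, 328→10, 376→8
Rank sum = 9 + 4 + 5 + 7 + 4 + 10 + 8 = 47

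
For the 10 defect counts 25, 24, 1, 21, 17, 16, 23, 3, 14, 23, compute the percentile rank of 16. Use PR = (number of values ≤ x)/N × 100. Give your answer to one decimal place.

40.0

N = 10.
Strictly below 16: 3. Equal to 16: 1.
PR = 4/10 × 100 = 40.0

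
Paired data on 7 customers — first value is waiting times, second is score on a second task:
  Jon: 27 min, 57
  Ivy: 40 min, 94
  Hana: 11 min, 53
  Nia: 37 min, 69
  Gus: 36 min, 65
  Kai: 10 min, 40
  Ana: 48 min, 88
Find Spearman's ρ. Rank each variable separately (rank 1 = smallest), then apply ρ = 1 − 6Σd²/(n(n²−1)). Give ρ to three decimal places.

0.964

Ranks of variable 1: 3, 6, 2, 5, 4, 1, 7
Ranks of variable 2: 3, 7, 2, 5, 4, 1, 6
d = r₁ − r₂: 0, -1, 0, 0, 0, 0, 1
d²: 0, 1, 0, 0, 0, 0, 1; Σd² = 2
ρ = 1 − 6·2/(7·48) = 1 − 12/336 = 0.964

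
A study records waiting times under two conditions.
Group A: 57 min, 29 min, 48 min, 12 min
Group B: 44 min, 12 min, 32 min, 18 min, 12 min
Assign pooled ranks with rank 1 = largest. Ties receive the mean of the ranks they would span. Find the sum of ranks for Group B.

29

Sorted (descending): 57, 48, 44, 32, 29, 18, 12, 12, 12
The 3 values of 12 occupy positions 7–9 → average rank 8.
Group B values → pooled ranks: 44→3, 12→8, 32→4, 18→6, 12→8
Rank sum = 3 + 8 + 4 + 6 + 8 = 29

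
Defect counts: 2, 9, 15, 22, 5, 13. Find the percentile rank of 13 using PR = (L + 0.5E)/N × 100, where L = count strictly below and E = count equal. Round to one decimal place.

N = 6.
Strictly below 13: 3. Equal to 13: 1.
PR = (3 + 0.5·1)/6 × 100 = 58.3

58.3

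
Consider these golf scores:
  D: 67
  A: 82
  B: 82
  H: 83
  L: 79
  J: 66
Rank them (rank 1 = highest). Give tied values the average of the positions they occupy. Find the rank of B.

2.5

Sorted (descending): 83, 82, 82, 79, 67, 66
The 2 values of 82 occupy positions 2–3 → average rank (2+3)/2 = 2.5.
B has value 82 → rank 2.5.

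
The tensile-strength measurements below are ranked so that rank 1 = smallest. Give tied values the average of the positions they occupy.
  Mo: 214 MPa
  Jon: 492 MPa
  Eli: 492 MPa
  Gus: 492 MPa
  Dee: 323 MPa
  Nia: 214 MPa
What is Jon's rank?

Sorted (ascending): 214, 214, 323, 492, 492, 492
The 2 values of 214 occupy positions 1–2 → average rank (1+2)/2 = 1.5.
The 3 values of 492 occupy positions 4–6 → average rank 5.
Jon has value 492 MPa → rank 5.

5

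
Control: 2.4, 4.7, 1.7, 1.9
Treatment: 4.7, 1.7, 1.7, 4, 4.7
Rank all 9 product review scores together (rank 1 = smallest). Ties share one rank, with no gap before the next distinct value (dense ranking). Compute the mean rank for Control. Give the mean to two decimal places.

2.75

Sorted (ascending): 1.7, 1.7, 1.7, 1.9, 2.4, 4, 4.7, 4.7, 4.7
The 3 values of 1.7 share dense rank 1.
The 3 values of 4.7 share dense rank 5.
Remaining distinct values take the next consecutive integers.
Control values → pooled ranks: 2.4→3, 4.7→5, 1.7→1, 1.9→2
Mean rank = (3 + 5 + 1 + 2) / 4 = 2.75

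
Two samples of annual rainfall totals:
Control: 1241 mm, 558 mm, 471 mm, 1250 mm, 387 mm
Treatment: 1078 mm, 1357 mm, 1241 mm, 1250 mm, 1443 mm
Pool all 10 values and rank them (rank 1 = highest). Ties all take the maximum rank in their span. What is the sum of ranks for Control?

Sorted (descending): 1443, 1357, 1250, 1250, 1241, 1241, 1078, 558, 471, 387
The 2 values of 1250 occupy positions 3–4 → each gets rank 4.
The 2 values of 1241 occupy positions 5–6 → each gets rank 6.
Control values → pooled ranks: 1241→6, 558→8, 471→9, 1250→4, 387→10
Rank sum = 6 + 8 + 9 + 4 + 10 = 37

37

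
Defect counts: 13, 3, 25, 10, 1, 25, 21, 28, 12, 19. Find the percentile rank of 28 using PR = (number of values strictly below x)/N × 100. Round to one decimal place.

90.0

N = 10.
Strictly below 28: 9. Equal to 28: 1.
PR = 9/10 × 100 = 90.0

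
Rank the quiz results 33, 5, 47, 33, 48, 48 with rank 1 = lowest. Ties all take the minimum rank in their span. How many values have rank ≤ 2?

3

Sorted (ascending): 5, 33, 33, 47, 48, 48
The 2 values of 33 occupy positions 2–3 → each gets rank 2.
The 2 values of 48 occupy positions 5–6 → each gets rank 5.
Ranks ≤ 2: {1, 2, 2} → 3 values.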